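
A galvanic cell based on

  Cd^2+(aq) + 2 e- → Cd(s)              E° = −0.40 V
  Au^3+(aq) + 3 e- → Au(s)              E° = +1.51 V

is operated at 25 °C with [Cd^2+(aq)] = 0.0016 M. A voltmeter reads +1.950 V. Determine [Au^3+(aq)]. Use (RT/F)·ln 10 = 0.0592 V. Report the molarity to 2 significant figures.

The Au³⁺/Au couple has the larger reduction potential, so it is the cathode: E°cell = +1.51 − (−0.40) = +1.91 V and n = 6.
Rearranging E = E° − (0.0592/n)·log Q gives log Q = 6(+1.91 − (+1.950))/0.0592 = −4.054.
The balanced reaction is 2 Au^3+(aq) + 3 Cd(s) → 2 Au(s) + 3 Cd^2+(aq), so Q = [Cd^2+(aq)]^3 / [Au^3+(aq)]^2.
Isolating [Au^3+(aq)] in Q = 10^{−4.054} yields log [Au^3+(aq)] = −2.167, i.e. 0.0068 M.

0.0068 M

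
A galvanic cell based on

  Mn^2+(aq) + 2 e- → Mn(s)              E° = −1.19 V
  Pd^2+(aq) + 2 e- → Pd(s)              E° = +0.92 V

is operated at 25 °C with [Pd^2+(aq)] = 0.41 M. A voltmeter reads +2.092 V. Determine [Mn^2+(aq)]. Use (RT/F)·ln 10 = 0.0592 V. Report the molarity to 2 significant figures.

1.7 M

The Pd²⁺/Pd couple has the larger reduction potential, so it is the cathode: E°cell = +0.92 − (−1.19) = +2.11 V and n = 2.
From the Nernst equation, log Q = n(E° − E)/0.0592 = 2·(+2.11 − (+2.092))/0.0592 = 0.608.
For Pd^2+(aq) + Mn(s) → Pd(s) + Mn^2+(aq), the reaction quotient is Q = [Mn^2+(aq)] / [Pd^2+(aq)].
Solving for the unknown gives log [Mn^2+(aq)] = 0.221, so [Mn^2+(aq)] ≈ 1.7 M.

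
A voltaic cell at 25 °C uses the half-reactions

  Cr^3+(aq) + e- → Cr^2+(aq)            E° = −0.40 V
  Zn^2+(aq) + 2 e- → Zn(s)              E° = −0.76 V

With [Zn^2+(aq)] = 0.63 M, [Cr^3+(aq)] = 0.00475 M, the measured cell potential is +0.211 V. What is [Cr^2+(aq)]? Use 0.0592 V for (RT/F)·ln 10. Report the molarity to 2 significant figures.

The Cr³⁺/Cr²⁺ couple has the larger reduction potential, so it is the cathode: E°cell = −0.40 − (−0.76) = +0.36 V and n = 2.
From the Nernst equation, log Q = n(E° − E)/0.0592 = 2·(+0.36 − (+0.211))/0.0592 = 5.034.
For 2 Cr^3+(aq) + Zn(s) → 2 Cr^2+(aq) + Zn^2+(aq), the reaction quotient is Q = ([Cr^2+(aq)]^2·[Zn^2+(aq)]) / [Cr^3+(aq)]^2.
Substituting the known concentrations and solving, log [Cr^2+(aq)] = 0.294 and [Cr^2+(aq)] = 2.0 M.

2.0 M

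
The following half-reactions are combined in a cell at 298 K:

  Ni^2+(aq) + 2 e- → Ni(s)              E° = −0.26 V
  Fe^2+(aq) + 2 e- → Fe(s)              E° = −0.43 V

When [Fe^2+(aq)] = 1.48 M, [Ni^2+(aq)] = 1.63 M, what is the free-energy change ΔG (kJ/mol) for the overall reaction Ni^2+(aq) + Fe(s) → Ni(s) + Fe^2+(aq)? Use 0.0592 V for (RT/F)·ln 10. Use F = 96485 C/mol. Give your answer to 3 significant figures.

With Ni²⁺/Ni reduced at the cathode, E°cell = −0.26 − (−0.43) = +0.17 V and n = 2.
Here Q = [Fe^2+(aq)] / [Ni^2+(aq)] = 0.908 (log Q = −0.042), giving E = +0.17 − (0.0592/2)·(−0.042) = +0.1712 V.
Finally ΔG = −nFE = −(2)(96485 C/mol)(+0.1712 V) = −33.0 kJ/mol.

−33.0 kJ/mol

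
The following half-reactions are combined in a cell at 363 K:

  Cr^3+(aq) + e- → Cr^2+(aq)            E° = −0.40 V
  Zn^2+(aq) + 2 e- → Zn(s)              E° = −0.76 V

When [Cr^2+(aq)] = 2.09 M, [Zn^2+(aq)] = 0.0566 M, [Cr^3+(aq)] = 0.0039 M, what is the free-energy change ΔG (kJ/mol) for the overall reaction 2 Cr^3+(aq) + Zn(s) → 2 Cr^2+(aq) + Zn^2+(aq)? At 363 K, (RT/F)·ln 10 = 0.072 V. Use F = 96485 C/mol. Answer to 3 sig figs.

−40.2 kJ/mol

The standard cell potential is −0.40 − (−0.76) = +0.36 V, with n = 2 electrons in the balanced equation.
Q = ([Cr^2+(aq)]^2·[Zn^2+(aq)]) / [Cr^3+(aq)]^2 = 1.63×10^4, so log Q = 4.211 and E = +0.36 − (0.072/2)(4.211) = +0.2084 V.
Then ΔG = −nFE = −2 × 96485 × +0.2084 J/mol = −40.2 kJ/mol.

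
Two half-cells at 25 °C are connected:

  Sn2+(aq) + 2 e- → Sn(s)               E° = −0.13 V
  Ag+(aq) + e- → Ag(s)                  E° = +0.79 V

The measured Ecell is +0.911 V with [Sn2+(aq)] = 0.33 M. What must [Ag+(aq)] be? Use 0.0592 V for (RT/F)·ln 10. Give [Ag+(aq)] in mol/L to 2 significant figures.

0.40 M

Ag⁺/Ag is the cathode (higher E°); E°cell = +0.79 − (−0.13) = +0.92 V with n = 2.
Since E = E° − (0.0592/n)·log Q, log Q = n(E° − E)/0.0592 = 0.304.
For 2 Ag+(aq) + Sn(s) → 2 Ag(s) + Sn2+(aq), the reaction quotient is Q = [Sn2+(aq)] / [Ag+(aq)]^2.
Solving for the unknown gives log [Ag+(aq)] = −0.393, so [Ag+(aq)] ≈ 0.40 M.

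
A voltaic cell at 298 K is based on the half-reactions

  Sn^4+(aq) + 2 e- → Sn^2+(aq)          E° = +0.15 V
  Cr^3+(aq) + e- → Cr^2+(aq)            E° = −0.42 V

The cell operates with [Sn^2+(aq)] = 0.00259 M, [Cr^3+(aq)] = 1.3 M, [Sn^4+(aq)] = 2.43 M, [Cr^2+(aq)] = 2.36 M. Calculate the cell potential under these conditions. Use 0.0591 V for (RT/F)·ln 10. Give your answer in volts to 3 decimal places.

+0.673 V

Since E°(Sn⁴⁺/Sn²⁺) > E°(Cr³⁺/Cr²⁺), Sn⁴⁺/Sn²⁺ serves as the cathode.
The standard potential is +0.15 − (−0.42) = +0.57 V and the balanced reaction transfers n = 2 electrons.
Balancing gives Sn^4+(aq) + 2 Cr^2+(aq) → Sn^2+(aq) + 2 Cr^3+(aq); hence Q = ([Sn^2+(aq)]·[Cr^3+(aq)]^2) / ([Sn^4+(aq)]·[Cr^2+(aq)]^2) = 0.000323 (log Q = −3.490).
Applying E = E° − (RT ln10/nF)·log Q gives +0.57 − (0.0591/2)(−3.490) = +0.673 V.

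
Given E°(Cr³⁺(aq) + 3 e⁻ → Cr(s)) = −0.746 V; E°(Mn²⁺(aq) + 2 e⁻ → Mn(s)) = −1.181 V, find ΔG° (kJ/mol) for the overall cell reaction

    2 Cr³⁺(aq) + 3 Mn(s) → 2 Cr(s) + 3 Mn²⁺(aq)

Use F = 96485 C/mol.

In the reaction as written Cr³⁺(aq) is reduced, so the Cr³⁺/Cr couple is the cathode and Mn²⁺/Mn is the anode.
E°cell = −0.746 − (−1.181) = +0.435 V; balancing electrons gives n = 6.
ΔG° = −nFE°cell = −(6)(96485)(+0.435) J/mol = −252 kJ/mol.

−252 kJ/mol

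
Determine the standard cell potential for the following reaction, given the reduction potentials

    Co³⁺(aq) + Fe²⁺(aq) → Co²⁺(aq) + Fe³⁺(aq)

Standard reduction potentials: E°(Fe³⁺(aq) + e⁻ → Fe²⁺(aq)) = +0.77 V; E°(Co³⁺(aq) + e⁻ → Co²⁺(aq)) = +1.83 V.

+1.06 V

In the reaction as written, Co³⁺(aq) is reduced (cathode) and Fe³⁺(aq) is produced by oxidation at the anode.
E°cell = E°(cathode) − E°(anode) = +1.83 − (+0.77) = +1.06 V.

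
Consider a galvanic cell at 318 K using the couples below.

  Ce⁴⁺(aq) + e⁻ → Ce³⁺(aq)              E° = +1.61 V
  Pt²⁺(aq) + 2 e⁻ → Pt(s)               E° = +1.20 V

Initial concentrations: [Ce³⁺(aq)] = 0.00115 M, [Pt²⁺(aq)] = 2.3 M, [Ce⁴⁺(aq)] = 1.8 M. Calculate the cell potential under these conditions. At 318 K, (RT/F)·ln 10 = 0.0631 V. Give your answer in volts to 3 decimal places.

+0.600 V

Since E°(Ce⁴⁺/Ce³⁺) > E°(Pt²⁺/Pt), Ce⁴⁺/Ce³⁺ serves as the cathode.
E°cell = +1.61 − (+1.20) = +0.41 V, with n = 2 electrons transferred.
Balancing gives 2 Ce⁴⁺(aq) + Pt(s) → 2 Ce³⁺(aq) + Pt²⁺(aq); hence Q = ([Ce³⁺(aq)]^2·[Pt²⁺(aq)]) / [Ce⁴⁺(aq)]^2 = 9.39×10^−7 (log Q = −6.027).
Applying E = E° − (RT ln10/nF)·log Q gives +0.41 − (0.0631/2)(−6.027) = +0.600 V.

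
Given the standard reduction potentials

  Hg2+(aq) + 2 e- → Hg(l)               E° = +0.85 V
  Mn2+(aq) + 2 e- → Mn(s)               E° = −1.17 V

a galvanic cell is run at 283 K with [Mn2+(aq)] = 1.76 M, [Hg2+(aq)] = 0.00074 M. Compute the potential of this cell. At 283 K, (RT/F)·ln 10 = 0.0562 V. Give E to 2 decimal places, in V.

Hg²⁺/Hg is reduced (cathode, E° = +0.85 V) and Mn²⁺/Mn is oxidized (anode).
E°cell = E°cat − E°an = +0.85 − (−1.17) = +2.02 V; n = 2.
The balanced reaction is Hg2+(aq) + Mn(s) → Hg(l) + Mn2+(aq), so Q = [Mn2+(aq)] / [Hg2+(aq)] = 2.38×10^3 and log Q = 3.376.
E = E° − (0.0562/n)·log Q = +2.02 − (0.0562/2)(3.376) = +1.93 V.

+1.93 V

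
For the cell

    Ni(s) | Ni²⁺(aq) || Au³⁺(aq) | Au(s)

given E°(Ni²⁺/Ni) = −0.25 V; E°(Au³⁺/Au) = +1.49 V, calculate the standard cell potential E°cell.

+1.74 V

By convention the left-hand electrode in cell notation is the anode (oxidation) and the right-hand electrode is the cathode (reduction).
E°cell = E°(right) − E°(left) = +1.49 − (−0.25) = +1.74 V.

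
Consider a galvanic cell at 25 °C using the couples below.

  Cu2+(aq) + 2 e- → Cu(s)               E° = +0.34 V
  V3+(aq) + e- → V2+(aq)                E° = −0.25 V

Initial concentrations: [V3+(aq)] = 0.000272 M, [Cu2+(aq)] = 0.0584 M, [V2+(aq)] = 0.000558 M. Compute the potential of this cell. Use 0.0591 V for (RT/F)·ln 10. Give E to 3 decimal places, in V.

The Cu²⁺/Cu couple has the more positive E°, so it is the cathode; V³⁺/V²⁺ is the anode.
The standard potential is +0.34 − (−0.25) = +0.59 V and the balanced reaction transfers n = 2 electrons.
For the overall reaction Cu2+(aq) + 2 V2+(aq) → Cu(s) + 2 V3+(aq), Q = [V3+(aq)]^2 / ([Cu2+(aq)]·[V2+(aq)]^2) = 4.07, giving log Q = 0.609.
By the Nernst equation, E = +0.59 − (0.0591/2)·(0.609) = +0.572 V.

+0.572 V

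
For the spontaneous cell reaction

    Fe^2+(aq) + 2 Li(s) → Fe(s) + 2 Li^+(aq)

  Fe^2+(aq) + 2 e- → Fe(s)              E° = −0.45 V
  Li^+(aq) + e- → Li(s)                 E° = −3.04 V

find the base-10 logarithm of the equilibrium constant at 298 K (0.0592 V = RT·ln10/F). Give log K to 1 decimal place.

log K = 87.5

The Fe²⁺/Fe couple is reduced (cathode); E°cell = −0.45 − (−3.04) = +2.59 V with n = 2.
At equilibrium E = 0, so log K = nE°cell / 0.0592 = (2)(+2.59) / 0.0592 = 87.5.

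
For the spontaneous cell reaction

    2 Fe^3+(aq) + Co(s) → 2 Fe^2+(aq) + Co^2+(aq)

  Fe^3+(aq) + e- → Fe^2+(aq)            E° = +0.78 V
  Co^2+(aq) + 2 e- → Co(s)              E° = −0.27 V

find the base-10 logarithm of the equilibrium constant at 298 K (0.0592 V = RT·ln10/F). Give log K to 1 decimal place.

The Fe³⁺/Fe²⁺ couple is reduced (cathode); E°cell = +0.78 − (−0.27) = +1.05 V with n = 2.
At equilibrium E = 0, so log K = nE°cell / 0.0592 = (2)(+1.05) / 0.0592 = 35.5.

log K = 35.5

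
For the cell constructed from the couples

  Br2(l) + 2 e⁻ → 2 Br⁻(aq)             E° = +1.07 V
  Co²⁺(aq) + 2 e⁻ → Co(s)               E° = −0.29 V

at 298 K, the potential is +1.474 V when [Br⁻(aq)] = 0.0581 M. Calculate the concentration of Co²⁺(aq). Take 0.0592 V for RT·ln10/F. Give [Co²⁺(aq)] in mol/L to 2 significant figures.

0.042 M

Br₂/Br⁻ is the cathode (higher E°); E°cell = +1.07 − (−0.29) = +1.36 V with n = 2.
Rearranging E = E° − (0.0592/n)·log Q gives log Q = 2(+1.36 − (+1.474))/0.0592 = −3.851.
The balanced reaction is Br2(l) + Co(s) → 2 Br⁻(aq) + Co²⁺(aq), so Q = [Br⁻(aq)]^2·[Co²⁺(aq)].
Substituting the known concentrations and solving, log [Co²⁺(aq)] = −1.379 and [Co²⁺(aq)] = 0.042 M.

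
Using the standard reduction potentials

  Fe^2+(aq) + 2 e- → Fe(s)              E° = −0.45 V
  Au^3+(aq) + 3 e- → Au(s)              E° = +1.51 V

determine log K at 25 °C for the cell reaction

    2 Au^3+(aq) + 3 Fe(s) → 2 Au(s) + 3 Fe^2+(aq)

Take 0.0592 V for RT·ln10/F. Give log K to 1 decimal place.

The Au³⁺/Au couple is reduced (cathode); E°cell = +1.51 − (−0.45) = +1.96 V with n = 6.
At equilibrium E = 0, so log K = nE°cell / 0.0592 = (6)(+1.96) / 0.0592 = 198.6.

log K = 198.6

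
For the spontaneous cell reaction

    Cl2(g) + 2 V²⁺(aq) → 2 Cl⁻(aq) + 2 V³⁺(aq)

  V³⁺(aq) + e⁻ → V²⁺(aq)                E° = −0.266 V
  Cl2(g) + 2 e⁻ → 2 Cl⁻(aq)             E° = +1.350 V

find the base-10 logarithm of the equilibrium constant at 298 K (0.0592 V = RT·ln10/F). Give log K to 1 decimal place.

log K = 54.6

The Cl₂/Cl⁻ couple is reduced (cathode); E°cell = +1.350 − (−0.266) = +1.616 V with n = 2.
At equilibrium E = 0, so log K = nE°cell / 0.0592 = (2)(+1.616) / 0.0592 = 54.6.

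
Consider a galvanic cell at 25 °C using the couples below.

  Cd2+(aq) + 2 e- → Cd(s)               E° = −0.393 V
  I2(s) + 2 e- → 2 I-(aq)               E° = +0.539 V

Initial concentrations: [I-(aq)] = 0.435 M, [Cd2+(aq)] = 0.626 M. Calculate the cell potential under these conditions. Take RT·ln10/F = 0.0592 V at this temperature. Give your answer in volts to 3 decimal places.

+0.959 V

The I₂/I⁻ couple has the more positive E°, so it is the cathode; Cd²⁺/Cd is the anode.
E°cell = E°cat − E°an = +0.539 − (−0.393) = +0.932 V; n = 2.
For the overall reaction I2(s) + Cd(s) → 2 I-(aq) + Cd2+(aq), Q = [I-(aq)]^2·[Cd2+(aq)] = 0.118, giving log Q = −0.926.
By the Nernst equation, E = +0.932 − (0.0592/2)·(−0.926) = +0.959 V.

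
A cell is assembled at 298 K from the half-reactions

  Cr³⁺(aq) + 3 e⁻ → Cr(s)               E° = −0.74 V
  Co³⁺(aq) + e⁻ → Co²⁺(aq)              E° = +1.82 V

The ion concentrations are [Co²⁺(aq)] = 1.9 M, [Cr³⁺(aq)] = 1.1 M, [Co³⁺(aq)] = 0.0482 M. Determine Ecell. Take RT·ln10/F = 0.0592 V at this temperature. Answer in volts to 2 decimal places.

+2.46 V

The Co³⁺/Co²⁺ couple has the more positive E°, so it is the cathode; Cr³⁺/Cr is the anode.
E°cell = +1.82 − (−0.74) = +2.56 V, with n = 3 electrons transferred.
The balanced reaction is 3 Co³⁺(aq) + Cr(s) → 3 Co²⁺(aq) + Cr³⁺(aq), so Q = ([Co²⁺(aq)]^3·[Cr³⁺(aq)]) / [Co³⁺(aq)]^3 = 6.74×10^4 and log Q = 4.829.
Applying E = E° − (RT ln10/nF)·log Q gives +2.56 − (0.0592/3)(4.829) = +2.46 V.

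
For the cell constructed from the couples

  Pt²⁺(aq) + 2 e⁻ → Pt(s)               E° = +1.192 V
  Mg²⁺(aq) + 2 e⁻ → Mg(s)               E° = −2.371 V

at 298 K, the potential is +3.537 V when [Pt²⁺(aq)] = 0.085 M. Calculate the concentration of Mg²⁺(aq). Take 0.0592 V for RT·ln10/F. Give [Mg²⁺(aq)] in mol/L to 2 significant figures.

Pt²⁺/Pt is the cathode (higher E°); E°cell = +1.192 − (−2.371) = +3.563 V with n = 2.
Rearranging E = E° − (0.0592/n)·log Q gives log Q = 2(+3.563 − (+3.537))/0.0592 = 0.878.
Balancing electrons gives Pt²⁺(aq) + Mg(s) → Pt(s) + Mg²⁺(aq); thus Q = [Mg²⁺(aq)] / [Pt²⁺(aq)].
Substituting the known concentrations and solving, log [Mg²⁺(aq)] = −0.193 and [Mg²⁺(aq)] = 0.64 M.

0.64 M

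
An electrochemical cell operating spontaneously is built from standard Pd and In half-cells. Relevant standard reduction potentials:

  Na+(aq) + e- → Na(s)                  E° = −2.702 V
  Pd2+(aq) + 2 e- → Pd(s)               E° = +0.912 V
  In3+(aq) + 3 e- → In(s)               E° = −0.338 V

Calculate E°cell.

+1.250 V

The Pd²⁺/Pd couple has the higher E°, so Pd ion is reduced (cathode) and In is oxidized (anode).
E°cell = E°(cathode) − E°(anode) = +0.912 − (−0.338) = +1.250 V.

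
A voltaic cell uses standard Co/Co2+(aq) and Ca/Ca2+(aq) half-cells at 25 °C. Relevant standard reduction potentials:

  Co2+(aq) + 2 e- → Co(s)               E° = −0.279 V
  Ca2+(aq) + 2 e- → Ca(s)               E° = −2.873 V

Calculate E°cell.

+2.594 V

Of the two couples in this cell, the one with the more positive reduction potential is reduced at the cathode: here that is Co²⁺/Co (−0.279 V); Ca²⁺/Ca (−2.873 V) is the anode.
E°cell = E°(cathode) − E°(anode) = −0.279 − (−2.873) = +2.594 V.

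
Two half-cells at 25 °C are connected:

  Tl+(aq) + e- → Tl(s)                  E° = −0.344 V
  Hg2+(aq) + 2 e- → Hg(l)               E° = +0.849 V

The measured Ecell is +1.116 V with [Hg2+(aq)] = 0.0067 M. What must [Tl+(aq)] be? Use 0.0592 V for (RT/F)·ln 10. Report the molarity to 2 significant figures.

The Hg²⁺/Hg couple has the larger reduction potential, so it is the cathode: E°cell = +0.849 − (−0.344) = +1.193 V and n = 2.
Rearranging E = E° − (0.0592/n)·log Q gives log Q = 2(+1.193 − (+1.116))/0.0592 = 2.601.
Balancing electrons gives Hg2+(aq) + 2 Tl(s) → Hg(l) + 2 Tl+(aq); thus Q = [Tl+(aq)]^2 / [Hg2+(aq)].
Isolating [Tl+(aq)] in Q = 10^{2.601} yields log [Tl+(aq)] = 0.214, i.e. 1.6 M.

1.6 M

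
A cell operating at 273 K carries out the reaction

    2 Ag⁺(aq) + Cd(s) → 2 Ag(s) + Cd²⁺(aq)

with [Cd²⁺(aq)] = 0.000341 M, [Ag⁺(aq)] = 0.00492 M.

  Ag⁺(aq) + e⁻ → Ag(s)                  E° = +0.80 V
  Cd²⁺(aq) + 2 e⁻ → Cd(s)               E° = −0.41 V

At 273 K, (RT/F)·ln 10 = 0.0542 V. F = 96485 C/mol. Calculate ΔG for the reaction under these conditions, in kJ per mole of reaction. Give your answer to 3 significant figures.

−227 kJ/mol

With Ag⁺/Ag reduced at the cathode, E°cell = +0.80 − (−0.41) = +1.21 V and n = 2.
Here Q = [Cd²⁺(aq)] / [Ag⁺(aq)]^2 = 14.1 (log Q = 1.149), giving E = +1.21 − (0.0542/2)·(1.149) = +1.1789 V.
Finally ΔG = −nFE = −(2)(96485 C/mol)(+1.1789 V) = −227 kJ/mol.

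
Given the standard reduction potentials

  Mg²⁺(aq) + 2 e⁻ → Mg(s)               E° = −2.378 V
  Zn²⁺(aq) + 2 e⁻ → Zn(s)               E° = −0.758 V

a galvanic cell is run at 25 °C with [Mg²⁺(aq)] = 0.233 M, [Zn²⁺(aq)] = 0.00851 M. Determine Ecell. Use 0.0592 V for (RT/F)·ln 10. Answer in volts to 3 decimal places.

+1.577 V

The Zn²⁺/Zn couple has the more positive E°, so it is the cathode; Mg²⁺/Mg is the anode.
E°cell = −0.758 − (−2.378) = +1.620 V, with n = 2 electrons transferred.
For the overall reaction Zn²⁺(aq) + Mg(s) → Zn(s) + Mg²⁺(aq), Q = [Mg²⁺(aq)] / [Zn²⁺(aq)] = 27.4, giving log Q = 1.437.
Applying E = E° − (RT ln10/nF)·log Q gives +1.620 − (0.0592/2)(1.437) = +1.577 V.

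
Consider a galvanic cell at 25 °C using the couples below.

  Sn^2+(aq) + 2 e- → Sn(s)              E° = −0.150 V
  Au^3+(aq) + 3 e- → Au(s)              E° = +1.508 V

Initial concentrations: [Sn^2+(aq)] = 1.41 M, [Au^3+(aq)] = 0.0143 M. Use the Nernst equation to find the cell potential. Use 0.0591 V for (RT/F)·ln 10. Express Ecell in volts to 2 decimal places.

Since E°(Au³⁺/Au) > E°(Sn²⁺/Sn), Au³⁺/Au serves as the cathode.
E°cell = +1.508 − (−0.150) = +1.658 V, with n = 6 electrons transferred.
Balancing gives 2 Au^3+(aq) + 3 Sn(s) → 2 Au(s) + 3 Sn^2+(aq); hence Q = [Sn^2+(aq)]^3 / [Au^3+(aq)]^2 = 1.37×10^4 (log Q = 4.137).
Applying E = E° − (RT ln10/nF)·log Q gives +1.658 − (0.0591/6)(4.137) = +1.62 V.

+1.62 V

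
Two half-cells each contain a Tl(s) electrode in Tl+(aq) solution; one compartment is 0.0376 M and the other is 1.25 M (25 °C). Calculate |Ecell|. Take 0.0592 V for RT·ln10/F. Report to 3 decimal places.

0.090 V

For a concentration cell E°cell = 0, since both electrodes use the same couple.
The compartment with the higher Tl+(aq) concentration (1.25 M) acts as the cathode; ions are reduced there and produced at the dilute (0.0376 M) anode.
With n = 1, Ecell = −(0.0592/1)·log([dilute]/[conc]) = −(0.0592/1)·log(0.0376/1.25) = +0.090 V.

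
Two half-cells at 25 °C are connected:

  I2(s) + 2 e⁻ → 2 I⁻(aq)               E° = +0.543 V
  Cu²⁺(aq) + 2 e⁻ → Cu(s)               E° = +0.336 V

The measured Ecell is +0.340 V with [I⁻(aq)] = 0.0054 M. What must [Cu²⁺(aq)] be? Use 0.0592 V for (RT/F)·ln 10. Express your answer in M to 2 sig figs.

With I₂/I⁻ at the cathode and Cu²⁺/Cu at the anode, E°cell = +0.543 − (+0.336) = +0.207 V (n = 2).
From the Nernst equation, log Q = n(E° − E)/0.0592 = 2·(+0.207 − (+0.340))/0.0592 = −4.493.
The balanced reaction is I2(s) + Cu(s) → 2 I⁻(aq) + Cu²⁺(aq), so Q = [I⁻(aq)]^2·[Cu²⁺(aq)].
Substituting the known concentrations and solving, log [Cu²⁺(aq)] = 0.042 and [Cu²⁺(aq)] = 1.1 M.

1.1 M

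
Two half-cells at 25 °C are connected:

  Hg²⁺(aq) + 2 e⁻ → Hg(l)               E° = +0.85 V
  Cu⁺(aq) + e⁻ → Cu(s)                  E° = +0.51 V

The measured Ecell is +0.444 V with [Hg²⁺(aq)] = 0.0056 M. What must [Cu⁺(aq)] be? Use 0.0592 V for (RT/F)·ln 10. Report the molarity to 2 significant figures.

0.0013 M

The Hg²⁺/Hg couple has the larger reduction potential, so it is the cathode: E°cell = +0.85 − (+0.51) = +0.34 V and n = 2.
From the Nernst equation, log Q = n(E° − E)/0.0592 = 2·(+0.34 − (+0.444))/0.0592 = −3.514.
Balancing electrons gives Hg²⁺(aq) + 2 Cu(s) → Hg(l) + 2 Cu⁺(aq); thus Q = [Cu⁺(aq)]^2 / [Hg²⁺(aq)].
Isolating [Cu⁺(aq)] in Q = 10^{−3.514} yields log [Cu⁺(aq)] = −2.883, i.e. 0.0013 M.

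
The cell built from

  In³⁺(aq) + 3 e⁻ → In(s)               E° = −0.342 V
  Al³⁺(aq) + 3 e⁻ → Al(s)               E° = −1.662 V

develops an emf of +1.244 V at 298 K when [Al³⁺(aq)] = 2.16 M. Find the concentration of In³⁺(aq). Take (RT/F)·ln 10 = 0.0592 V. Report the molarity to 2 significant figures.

The In³⁺/In couple has the larger reduction potential, so it is the cathode: E°cell = −0.342 − (−1.662) = +1.320 V and n = 3.
Rearranging E = E° − (0.0592/n)·log Q gives log Q = 3(+1.320 − (+1.244))/0.0592 = 3.851.
Balancing electrons gives In³⁺(aq) + Al(s) → In(s) + Al³⁺(aq); thus Q = [Al³⁺(aq)] / [In³⁺(aq)].
Solving for the unknown gives log [In³⁺(aq)] = −3.517, so [In³⁺(aq)] ≈ 0.00030 M.

0.00030 M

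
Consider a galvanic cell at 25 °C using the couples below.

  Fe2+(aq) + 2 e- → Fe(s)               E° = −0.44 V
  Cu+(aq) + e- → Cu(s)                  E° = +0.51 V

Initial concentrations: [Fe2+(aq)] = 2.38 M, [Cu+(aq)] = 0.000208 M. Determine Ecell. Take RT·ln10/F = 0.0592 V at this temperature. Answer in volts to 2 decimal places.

The Cu⁺/Cu couple has the more positive E°, so it is the cathode; Fe²⁺/Fe is the anode.
E°cell = +0.51 − (−0.44) = +0.95 V, with n = 2 electrons transferred.
The balanced reaction is 2 Cu+(aq) + Fe(s) → 2 Cu(s) + Fe2+(aq), so Q = [Fe2+(aq)] / [Cu+(aq)]^2 = 5.5×10^7 and log Q = 7.740.
By the Nernst equation, E = +0.95 − (0.0592/2)·(7.740) = +0.72 V.

+0.72 V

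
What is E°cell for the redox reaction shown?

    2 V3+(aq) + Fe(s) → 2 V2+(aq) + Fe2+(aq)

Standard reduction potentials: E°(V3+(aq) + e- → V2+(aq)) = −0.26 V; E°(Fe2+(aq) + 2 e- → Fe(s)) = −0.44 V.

In the reaction as written, V3+(aq) is reduced (cathode) and Fe2+(aq) is produced by oxidation at the anode.
E°cell = E°(cathode) − E°(anode) = −0.26 − (−0.44) = +0.18 V.

+0.18 V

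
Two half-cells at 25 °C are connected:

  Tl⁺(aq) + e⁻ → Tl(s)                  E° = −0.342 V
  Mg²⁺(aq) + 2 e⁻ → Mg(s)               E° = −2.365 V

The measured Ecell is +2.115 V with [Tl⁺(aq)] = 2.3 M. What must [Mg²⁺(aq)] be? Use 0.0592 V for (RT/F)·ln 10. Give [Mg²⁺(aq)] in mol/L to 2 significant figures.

With Tl⁺/Tl at the cathode and Mg²⁺/Mg at the anode, E°cell = −0.342 − (−2.365) = +2.023 V (n = 2).
Since E = E° − (0.0592/n)·log Q, log Q = n(E° − E)/0.0592 = −3.108.
Balancing electrons gives 2 Tl⁺(aq) + Mg(s) → 2 Tl(s) + Mg²⁺(aq); thus Q = [Mg²⁺(aq)] / [Tl⁺(aq)]^2.
Isolating [Mg²⁺(aq)] in Q = 10^{−3.108} yields log [Mg²⁺(aq)] = −2.385, i.e. 0.0041 M.

0.0041 M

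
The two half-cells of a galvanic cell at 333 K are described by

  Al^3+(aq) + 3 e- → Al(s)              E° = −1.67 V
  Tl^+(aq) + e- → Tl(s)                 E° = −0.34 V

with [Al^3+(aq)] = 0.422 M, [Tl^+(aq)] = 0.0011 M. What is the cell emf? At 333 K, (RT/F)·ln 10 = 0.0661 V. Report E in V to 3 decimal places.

+1.143 V

Tl⁺/Tl is reduced (cathode, E° = −0.34 V) and Al³⁺/Al is oxidized (anode).
E°cell = E°cat − E°an = −0.34 − (−1.67) = +1.33 V; n = 3.
For the overall reaction 3 Tl^+(aq) + Al(s) → 3 Tl(s) + Al^3+(aq), Q = [Al^3+(aq)] / [Tl^+(aq)]^3 = 3.17×10^8, giving log Q = 8.501.
By the Nernst equation, E = +1.33 − (0.0661/3)·(8.501) = +1.143 V.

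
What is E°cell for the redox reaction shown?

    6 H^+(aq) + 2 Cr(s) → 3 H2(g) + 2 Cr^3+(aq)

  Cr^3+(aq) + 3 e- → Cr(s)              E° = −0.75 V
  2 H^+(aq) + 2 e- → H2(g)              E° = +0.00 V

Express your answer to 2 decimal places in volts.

H^+(aq) gains electrons, so the 2H⁺/H₂ couple is the cathode; the Cr³⁺/Cr couple is the anode.
E°cell = E°(cathode) − E°(anode) = +0.00 − (−0.75) = +0.75 V.
The positive value indicates the reaction is spontaneous as written.

+0.75 V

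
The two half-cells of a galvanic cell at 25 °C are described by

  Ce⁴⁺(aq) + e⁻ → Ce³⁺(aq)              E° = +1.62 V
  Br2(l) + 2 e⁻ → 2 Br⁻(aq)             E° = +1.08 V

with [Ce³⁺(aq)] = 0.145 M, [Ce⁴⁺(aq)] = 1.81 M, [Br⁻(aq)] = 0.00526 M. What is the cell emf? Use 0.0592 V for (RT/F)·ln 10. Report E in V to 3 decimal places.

+0.470 V

Since E°(Ce⁴⁺/Ce³⁺) > E°(Br₂/Br⁻), Ce⁴⁺/Ce³⁺ serves as the cathode.
The standard potential is +1.62 − (+1.08) = +0.54 V and the balanced reaction transfers n = 2 electrons.
The balanced reaction is 2 Ce⁴⁺(aq) + 2 Br⁻(aq) → 2 Ce³⁺(aq) + Br2(l), so Q = [Ce³⁺(aq)]^2 / ([Ce⁴⁺(aq)]^2·[Br⁻(aq)]^2) = 232 and log Q = 2.365.
Applying E = E° − (RT ln10/nF)·log Q gives +0.54 − (0.0592/2)(2.365) = +0.470 V.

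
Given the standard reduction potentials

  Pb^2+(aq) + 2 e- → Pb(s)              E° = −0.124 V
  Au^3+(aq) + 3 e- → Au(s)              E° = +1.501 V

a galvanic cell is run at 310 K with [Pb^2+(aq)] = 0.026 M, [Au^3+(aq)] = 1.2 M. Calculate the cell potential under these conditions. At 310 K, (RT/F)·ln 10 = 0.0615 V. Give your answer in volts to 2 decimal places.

+1.68 V

Since E°(Au³⁺/Au) > E°(Pb²⁺/Pb), Au³⁺/Au serves as the cathode.
E°cell = E°cat − E°an = +1.501 − (−0.124) = +1.625 V; n = 6.
The balanced reaction is 2 Au^3+(aq) + 3 Pb(s) → 2 Au(s) + 3 Pb^2+(aq), so Q = [Pb^2+(aq)]^3 / [Au^3+(aq)]^2 = 1.22×10^−5 and log Q = −4.913.
E = E° − (0.0615/n)·log Q = +1.625 − (0.0615/6)(−4.913) = +1.68 V.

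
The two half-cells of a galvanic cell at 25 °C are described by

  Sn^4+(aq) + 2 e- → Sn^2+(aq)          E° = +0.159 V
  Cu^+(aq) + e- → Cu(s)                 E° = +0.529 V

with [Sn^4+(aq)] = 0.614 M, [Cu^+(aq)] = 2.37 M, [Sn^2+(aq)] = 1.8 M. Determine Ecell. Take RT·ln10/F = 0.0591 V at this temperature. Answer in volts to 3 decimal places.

The Cu⁺/Cu couple has the more positive E°, so it is the cathode; Sn⁴⁺/Sn²⁺ is the anode.
E°cell = E°cat − E°an = +0.529 − (+0.159) = +0.370 V; n = 2.
Balancing gives 2 Cu^+(aq) + Sn^2+(aq) → 2 Cu(s) + Sn^4+(aq); hence Q = [Sn^4+(aq)] / ([Cu^+(aq)]^2·[Sn^2+(aq)]) = 0.0607 (log Q = −1.217).
Applying E = E° − (RT ln10/nF)·log Q gives +0.370 − (0.0591/2)(−1.217) = +0.406 V.

+0.406 V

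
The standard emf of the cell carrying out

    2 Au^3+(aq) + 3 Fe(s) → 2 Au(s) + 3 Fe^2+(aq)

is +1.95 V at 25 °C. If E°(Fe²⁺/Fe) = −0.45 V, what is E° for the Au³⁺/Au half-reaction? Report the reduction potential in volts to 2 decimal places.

+1.50 V

In the reaction as written the Au³⁺/Au couple is reduced (cathode) and Fe²⁺/Fe is oxidized (anode), so E°cell = E°(Au³⁺/Au) − E°(Fe²⁺/Fe).
E°(Au³⁺/Au) = E°cell + E°(anode) = +1.95 + (−0.45) = +1.50 V.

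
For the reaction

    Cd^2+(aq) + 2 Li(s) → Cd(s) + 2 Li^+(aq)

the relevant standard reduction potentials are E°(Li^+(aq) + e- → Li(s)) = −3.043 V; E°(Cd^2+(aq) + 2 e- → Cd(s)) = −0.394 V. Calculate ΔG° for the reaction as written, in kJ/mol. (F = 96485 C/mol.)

−511 kJ/mol

In the reaction as written Cd^2+(aq) is reduced, so the Cd²⁺/Cd couple is the cathode and Li⁺/Li is the anode.
E°cell = −0.394 − (−3.043) = +2.649 V; balancing electrons gives n = 2.
ΔG° = −nFE°cell = −(2)(96485)(+2.649) J/mol = −511 kJ/mol.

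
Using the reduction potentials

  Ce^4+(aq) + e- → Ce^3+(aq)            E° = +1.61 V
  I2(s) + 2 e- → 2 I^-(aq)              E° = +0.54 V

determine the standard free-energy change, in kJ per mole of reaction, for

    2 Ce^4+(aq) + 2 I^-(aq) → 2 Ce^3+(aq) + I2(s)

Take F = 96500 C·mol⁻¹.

−207 kJ/mol

In the reaction as written Ce^4+(aq) is reduced, so the Ce⁴⁺/Ce³⁺ couple is the cathode and I₂/I⁻ is the anode.
E°cell = +1.61 − (+0.54) = +1.07 V; balancing electrons gives n = 2.
ΔG° = −nFE°cell = −(2)(96500)(+1.07) J/mol = −207 kJ/mol.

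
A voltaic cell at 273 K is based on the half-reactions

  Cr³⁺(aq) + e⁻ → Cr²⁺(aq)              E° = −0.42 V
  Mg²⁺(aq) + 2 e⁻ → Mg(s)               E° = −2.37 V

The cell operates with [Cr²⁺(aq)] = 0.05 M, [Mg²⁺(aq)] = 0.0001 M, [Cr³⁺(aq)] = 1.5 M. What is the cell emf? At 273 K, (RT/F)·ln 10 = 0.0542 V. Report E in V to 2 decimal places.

Since E°(Cr³⁺/Cr²⁺) > E°(Mg²⁺/Mg), Cr³⁺/Cr²⁺ serves as the cathode.
The standard potential is −0.42 − (−2.37) = +1.95 V and the balanced reaction transfers n = 2 electrons.
For the overall reaction 2 Cr³⁺(aq) + Mg(s) → 2 Cr²⁺(aq) + Mg²⁺(aq), Q = ([Cr²⁺(aq)]^2·[Mg²⁺(aq)]) / [Cr³⁺(aq)]^2 = 1.11×10^−7, giving log Q = −6.954.
Applying E = E° − (RT ln10/nF)·log Q gives +1.95 − (0.0542/2)(−6.954) = +2.14 V.

+2.14 V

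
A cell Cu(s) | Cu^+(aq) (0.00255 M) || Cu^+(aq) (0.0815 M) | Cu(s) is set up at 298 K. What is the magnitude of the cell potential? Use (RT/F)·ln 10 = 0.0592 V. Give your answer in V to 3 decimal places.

For a concentration cell E°cell = 0, since both electrodes use the same couple.
The compartment with the higher Cu^+(aq) concentration (0.0815 M) acts as the cathode; ions are reduced there and produced at the dilute (0.00255 M) anode.
With n = 1, Ecell = −(0.0592/1)·log([dilute]/[conc]) = −(0.0592/1)·log(0.00255/0.0815) = +0.089 V.

0.089 V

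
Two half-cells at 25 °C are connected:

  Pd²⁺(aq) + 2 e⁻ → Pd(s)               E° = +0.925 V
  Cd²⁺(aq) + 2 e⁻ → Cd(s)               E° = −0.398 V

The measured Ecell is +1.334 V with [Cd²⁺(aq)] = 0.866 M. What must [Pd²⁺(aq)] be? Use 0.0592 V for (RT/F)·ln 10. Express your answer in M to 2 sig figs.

Pd²⁺/Pd is the cathode (higher E°); E°cell = +0.925 − (−0.398) = +1.323 V with n = 2.
Since E = E° − (0.0592/n)·log Q, log Q = n(E° − E)/0.0592 = −0.372.
Balancing electrons gives Pd²⁺(aq) + Cd(s) → Pd(s) + Cd²⁺(aq); thus Q = [Cd²⁺(aq)] / [Pd²⁺(aq)].
Isolating [Pd²⁺(aq)] in Q = 10^{−0.372} yields log [Pd²⁺(aq)] = 0.310, i.e. 2.0 M.

2.0 M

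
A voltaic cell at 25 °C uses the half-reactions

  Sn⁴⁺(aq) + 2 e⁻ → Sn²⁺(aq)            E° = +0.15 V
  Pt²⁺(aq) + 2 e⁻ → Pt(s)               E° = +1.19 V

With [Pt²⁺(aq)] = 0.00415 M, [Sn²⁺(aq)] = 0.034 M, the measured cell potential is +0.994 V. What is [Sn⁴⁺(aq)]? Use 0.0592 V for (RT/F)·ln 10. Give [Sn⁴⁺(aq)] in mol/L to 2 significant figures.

The Pt²⁺/Pt couple has the larger reduction potential, so it is the cathode: E°cell = +1.19 − (+0.15) = +1.04 V and n = 2.
Rearranging E = E° − (0.0592/n)·log Q gives log Q = 2(+1.04 − (+0.994))/0.0592 = 1.554.
Balancing electrons gives Pt²⁺(aq) + Sn²⁺(aq) → Pt(s) + Sn⁴⁺(aq); thus Q = [Sn⁴⁺(aq)] / ([Pt²⁺(aq)]·[Sn²⁺(aq)]).
Solving for the unknown gives log [Sn⁴⁺(aq)] = −2.296, so [Sn⁴⁺(aq)] ≈ 0.0051 M.

0.0051 M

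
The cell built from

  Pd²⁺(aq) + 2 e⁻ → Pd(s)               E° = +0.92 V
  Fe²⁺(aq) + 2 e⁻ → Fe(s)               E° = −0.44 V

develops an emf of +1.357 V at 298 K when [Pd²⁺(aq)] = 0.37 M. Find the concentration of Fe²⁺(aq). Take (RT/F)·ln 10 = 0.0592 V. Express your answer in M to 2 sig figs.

With Pd²⁺/Pd at the cathode and Fe²⁺/Fe at the anode, E°cell = +0.92 − (−0.44) = +1.36 V (n = 2).
Rearranging E = E° − (0.0592/n)·log Q gives log Q = 2(+1.36 − (+1.357))/0.0592 = 0.101.
For Pd²⁺(aq) + Fe(s) → Pd(s) + Fe²⁺(aq), the reaction quotient is Q = [Fe²⁺(aq)] / [Pd²⁺(aq)].
Substituting the known concentrations and solving, log [Fe²⁺(aq)] = −0.331 and [Fe²⁺(aq)] = 0.47 M.

0.47 M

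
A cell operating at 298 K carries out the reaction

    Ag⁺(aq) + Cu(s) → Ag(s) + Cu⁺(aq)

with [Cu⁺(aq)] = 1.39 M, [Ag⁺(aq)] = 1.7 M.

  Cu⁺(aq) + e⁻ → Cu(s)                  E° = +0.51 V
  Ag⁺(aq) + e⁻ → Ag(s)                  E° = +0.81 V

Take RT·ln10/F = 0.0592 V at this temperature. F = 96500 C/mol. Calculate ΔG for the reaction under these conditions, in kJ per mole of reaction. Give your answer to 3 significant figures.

With Ag⁺/Ag reduced at the cathode, E°cell = +0.81 − (+0.51) = +0.30 V and n = 1.
Here Q = [Cu⁺(aq)] / [Ag⁺(aq)] = 0.818 (log Q = −0.087), giving E = +0.30 − (0.0592/1)·(−0.087) = +0.3052 V.
Then ΔG = −nFE = −1 × 96500 × +0.3052 J/mol = −29.5 kJ/mol.

−29.5 kJ/mol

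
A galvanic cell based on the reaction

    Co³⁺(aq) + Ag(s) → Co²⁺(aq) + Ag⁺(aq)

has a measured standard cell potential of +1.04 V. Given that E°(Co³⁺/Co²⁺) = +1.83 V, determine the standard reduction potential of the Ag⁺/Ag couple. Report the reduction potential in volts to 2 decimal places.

+0.79 V

In the reaction as written the Co³⁺/Co²⁺ couple is reduced (cathode) and Ag⁺/Ag is oxidized (anode), so E°cell = E°(Co³⁺/Co²⁺) − E°(Ag⁺/Ag).
E°(Ag⁺/Ag) = E°(cathode) − E°cell = +1.83 − (+1.04) = +0.79 V.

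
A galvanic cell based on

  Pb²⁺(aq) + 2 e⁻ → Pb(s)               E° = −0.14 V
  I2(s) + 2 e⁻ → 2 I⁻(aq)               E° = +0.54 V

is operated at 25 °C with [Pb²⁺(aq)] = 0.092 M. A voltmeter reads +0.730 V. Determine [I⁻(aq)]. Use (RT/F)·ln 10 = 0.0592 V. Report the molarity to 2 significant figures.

I₂/I⁻ is the cathode (higher E°); E°cell = +0.54 − (−0.14) = +0.68 V with n = 2.
Since E = E° − (0.0592/n)·log Q, log Q = n(E° − E)/0.0592 = −1.689.
Balancing electrons gives I2(s) + Pb(s) → 2 I⁻(aq) + Pb²⁺(aq); thus Q = [I⁻(aq)]^2·[Pb²⁺(aq)].
Solving for the unknown gives log [I⁻(aq)] = −0.326, so [I⁻(aq)] ≈ 0.47 M.

0.47 M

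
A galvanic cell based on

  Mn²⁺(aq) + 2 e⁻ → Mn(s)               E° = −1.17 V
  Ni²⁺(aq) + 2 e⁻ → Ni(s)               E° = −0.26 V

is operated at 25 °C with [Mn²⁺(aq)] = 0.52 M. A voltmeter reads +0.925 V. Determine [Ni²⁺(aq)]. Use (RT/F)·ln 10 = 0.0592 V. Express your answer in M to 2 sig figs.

The Ni²⁺/Ni couple has the larger reduction potential, so it is the cathode: E°cell = −0.26 − (−1.17) = +0.91 V and n = 2.
From the Nernst equation, log Q = n(E° − E)/0.0592 = 2·(+0.91 − (+0.925))/0.0592 = −0.507.
For Ni²⁺(aq) + Mn(s) → Ni(s) + Mn²⁺(aq), the reaction quotient is Q = [Mn²⁺(aq)] / [Ni²⁺(aq)].
Solving for the unknown gives log [Ni²⁺(aq)] = 0.223, so [Ni²⁺(aq)] ≈ 1.7 M.

1.7 M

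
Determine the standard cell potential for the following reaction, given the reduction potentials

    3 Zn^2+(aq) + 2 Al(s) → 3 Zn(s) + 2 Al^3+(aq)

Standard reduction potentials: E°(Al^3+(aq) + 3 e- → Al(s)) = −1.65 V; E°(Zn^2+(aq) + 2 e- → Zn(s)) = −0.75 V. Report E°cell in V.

+0.90 V

Zn^2+(aq) gains electrons, so the Zn²⁺/Zn couple is the cathode; the Al³⁺/Al couple is the anode.
E°cell = E°(cathode) − E°(anode) = −0.75 − (−1.65) = +0.90 V.
The positive value indicates the reaction is spontaneous as written.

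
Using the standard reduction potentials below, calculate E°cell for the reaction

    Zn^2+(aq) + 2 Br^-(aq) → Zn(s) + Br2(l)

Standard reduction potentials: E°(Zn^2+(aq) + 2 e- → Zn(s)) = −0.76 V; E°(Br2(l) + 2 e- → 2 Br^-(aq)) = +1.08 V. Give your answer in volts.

In the reaction as written, Zn^2+(aq) is reduced (cathode) and Br2(l) is produced by oxidation at the anode.
E°cell = E°(cathode) − E°(anode) = −0.76 − (+1.08) = −1.84 V.
The negative E°cell means the reaction is non-spontaneous in the direction written.

−1.84 V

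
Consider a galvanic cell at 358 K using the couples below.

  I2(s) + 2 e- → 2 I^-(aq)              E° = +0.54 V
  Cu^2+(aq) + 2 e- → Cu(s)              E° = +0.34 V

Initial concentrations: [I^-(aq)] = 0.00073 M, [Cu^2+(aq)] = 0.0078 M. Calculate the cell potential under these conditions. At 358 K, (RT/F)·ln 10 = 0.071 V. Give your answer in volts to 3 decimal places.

+0.498 V

Since E°(I₂/I⁻) > E°(Cu²⁺/Cu), I₂/I⁻ serves as the cathode.
The standard potential is +0.54 − (+0.34) = +0.20 V and the balanced reaction transfers n = 2 electrons.
The balanced reaction is I2(s) + Cu(s) → 2 I^-(aq) + Cu^2+(aq), so Q = [I^-(aq)]^2·[Cu^2+(aq)] = 4.16×10^−9 and log Q = −8.381.
E = E° − (0.071/n)·log Q = +0.20 − (0.071/2)(−8.381) = +0.498 V.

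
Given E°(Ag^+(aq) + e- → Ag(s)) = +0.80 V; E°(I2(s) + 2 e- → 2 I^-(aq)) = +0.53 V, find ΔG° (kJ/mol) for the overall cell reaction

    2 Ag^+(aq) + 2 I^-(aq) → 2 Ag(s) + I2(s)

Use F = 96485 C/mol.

−52.1 kJ/mol

In the reaction as written Ag^+(aq) is reduced, so the Ag⁺/Ag couple is the cathode and I₂/I⁻ is the anode.
E°cell = +0.80 − (+0.53) = +0.27 V; balancing electrons gives n = 2.
ΔG° = −nFE°cell = −(2)(96485)(+0.27) J/mol = −52.1 kJ/mol.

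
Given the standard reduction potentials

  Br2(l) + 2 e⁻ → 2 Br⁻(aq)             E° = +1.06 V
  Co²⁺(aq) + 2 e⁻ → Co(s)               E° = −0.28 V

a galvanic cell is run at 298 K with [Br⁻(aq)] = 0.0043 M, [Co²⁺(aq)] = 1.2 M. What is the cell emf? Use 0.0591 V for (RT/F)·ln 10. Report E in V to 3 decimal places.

Br₂/Br⁻ is reduced (cathode, E° = +1.06 V) and Co²⁺/Co is oxidized (anode).
E°cell = +1.06 − (−0.28) = +1.34 V, with n = 2 electrons transferred.
Balancing gives Br2(l) + Co(s) → 2 Br⁻(aq) + Co²⁺(aq); hence Q = [Br⁻(aq)]^2·[Co²⁺(aq)] = 2.22×10^−5 (log Q = −4.654).
Applying E = E° − (RT ln10/nF)·log Q gives +1.34 − (0.0591/2)(−4.654) = +1.478 V.

+1.478 V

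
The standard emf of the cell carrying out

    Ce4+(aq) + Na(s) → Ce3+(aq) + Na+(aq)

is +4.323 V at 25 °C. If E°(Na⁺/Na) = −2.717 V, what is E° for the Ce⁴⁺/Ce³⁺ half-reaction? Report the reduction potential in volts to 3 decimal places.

+1.606 V

In the reaction as written the Ce⁴⁺/Ce³⁺ couple is reduced (cathode) and Na⁺/Na is oxidized (anode), so E°cell = E°(Ce⁴⁺/Ce³⁺) − E°(Na⁺/Na).
E°(Ce⁴⁺/Ce³⁺) = E°cell + E°(anode) = +4.323 + (−2.717) = +1.606 V.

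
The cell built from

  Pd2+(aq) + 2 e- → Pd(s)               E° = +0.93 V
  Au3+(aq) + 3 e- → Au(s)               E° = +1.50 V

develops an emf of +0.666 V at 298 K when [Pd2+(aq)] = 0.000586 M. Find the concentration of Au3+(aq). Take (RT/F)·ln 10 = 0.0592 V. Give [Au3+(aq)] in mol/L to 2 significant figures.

1.0 M

The Au³⁺/Au couple has the larger reduction potential, so it is the cathode: E°cell = +1.50 − (+0.93) = +0.57 V and n = 6.
From the Nernst equation, log Q = n(E° − E)/0.0592 = 6·(+0.57 − (+0.666))/0.0592 = −9.730.
The balanced reaction is 2 Au3+(aq) + 3 Pd(s) → 2 Au(s) + 3 Pd2+(aq), so Q = [Pd2+(aq)]^3 / [Au3+(aq)]^2.
Solving for the unknown gives log [Au3+(aq)] = 0.017, so [Au3+(aq)] ≈ 1.0 M.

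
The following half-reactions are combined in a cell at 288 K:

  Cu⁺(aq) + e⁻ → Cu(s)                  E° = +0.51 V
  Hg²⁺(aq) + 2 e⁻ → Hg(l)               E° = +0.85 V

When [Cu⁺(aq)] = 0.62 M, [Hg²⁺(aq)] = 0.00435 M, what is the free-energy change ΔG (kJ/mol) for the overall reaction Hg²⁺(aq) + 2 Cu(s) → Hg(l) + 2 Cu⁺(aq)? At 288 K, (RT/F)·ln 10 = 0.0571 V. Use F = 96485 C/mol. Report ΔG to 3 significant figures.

With Hg²⁺/Hg reduced at the cathode, E°cell = +0.85 − (+0.51) = +0.34 V and n = 2.
Q = [Cu⁺(aq)]^2 / [Hg²⁺(aq)] = 88.4, so log Q = 1.946 and E = +0.34 − (0.0571/2)(1.946) = +0.2844 V.
ΔG = −nFE = −(2)(96485)(+0.2844) J/mol = −54.9 kJ/mol.

−54.9 kJ/mol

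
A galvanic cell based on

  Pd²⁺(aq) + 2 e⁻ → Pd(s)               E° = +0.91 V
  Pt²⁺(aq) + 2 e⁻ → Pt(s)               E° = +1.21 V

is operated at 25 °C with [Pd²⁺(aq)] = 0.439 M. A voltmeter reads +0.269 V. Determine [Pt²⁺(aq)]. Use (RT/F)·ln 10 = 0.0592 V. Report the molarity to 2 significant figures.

With Pt²⁺/Pt at the cathode and Pd²⁺/Pd at the anode, E°cell = +1.21 − (+0.91) = +0.30 V (n = 2).
From the Nernst equation, log Q = n(E° − E)/0.0592 = 2·(+0.30 − (+0.269))/0.0592 = 1.047.
The balanced reaction is Pt²⁺(aq) + Pd(s) → Pt(s) + Pd²⁺(aq), so Q = [Pd²⁺(aq)] / [Pt²⁺(aq)].
Substituting the known concentrations and solving, log [Pt²⁺(aq)] = −1.405 and [Pt²⁺(aq)] = 0.039 M.

0.039 M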